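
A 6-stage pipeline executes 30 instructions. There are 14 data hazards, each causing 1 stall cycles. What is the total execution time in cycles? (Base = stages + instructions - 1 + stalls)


Base cycles = 6 + 30 - 1 = 35
Total stalls = 14 * 1 = 14
Total = 35 + 14 = 49

49


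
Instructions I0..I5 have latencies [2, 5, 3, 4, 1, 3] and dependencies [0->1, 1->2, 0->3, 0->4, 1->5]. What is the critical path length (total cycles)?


Compute longest path through dependency graph: dist(Ik) = max over predecessors of dist + latency(Ik).
dist(I0) = latency 2 = 2
dist(I1) = dist(I0) + 5 = 2 + 5 = 7
dist(I2) = dist(I1) + 3 = 7 + 3 = 10
dist(I3) = dist(I0) + 4 = 2 + 4 = 6
dist(I4) = dist(I0) + 1 = 2 + 1 = 3
dist(I5) = dist(I1) + 3 = 7 + 3 = 10
Critical path = max dist = 10

10


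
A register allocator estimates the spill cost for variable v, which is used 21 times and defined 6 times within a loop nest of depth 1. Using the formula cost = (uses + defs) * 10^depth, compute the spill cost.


uses + defs = 21 + 6 = 27
10^1 = 10
Spill cost = 27 * 10 = 270

270


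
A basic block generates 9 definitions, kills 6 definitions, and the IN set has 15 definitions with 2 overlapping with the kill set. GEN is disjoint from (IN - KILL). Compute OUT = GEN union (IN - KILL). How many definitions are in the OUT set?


IN - KILL: 15 - 2 = 13 surviving definitions
OUT = GEN + surviving = 9 + 13 = 22

22


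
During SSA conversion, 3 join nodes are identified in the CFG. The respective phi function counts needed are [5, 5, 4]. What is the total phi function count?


Total phi functions = sum of phi functions at each join node
= 5 + 5 + 4 = 14

14


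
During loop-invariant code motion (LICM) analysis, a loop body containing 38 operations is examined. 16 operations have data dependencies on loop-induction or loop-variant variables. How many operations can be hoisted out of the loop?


Invariant candidates = total - loop-dependent
= 38 - 16 = 22

22


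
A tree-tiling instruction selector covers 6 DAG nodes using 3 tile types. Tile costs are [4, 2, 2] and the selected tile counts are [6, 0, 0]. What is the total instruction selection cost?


Total cost = sum(count_i * cost_i)
= 6*4 + 0*2 + 0*2
= 24

24


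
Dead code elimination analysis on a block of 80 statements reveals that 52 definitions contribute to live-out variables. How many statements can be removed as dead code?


Dead code = total statements - live definitions
= 80 - 52 = 28

28


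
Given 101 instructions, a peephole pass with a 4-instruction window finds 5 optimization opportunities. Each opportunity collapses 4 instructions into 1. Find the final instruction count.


Each match removes 3 instructions.
Total removed = 5 * 3 = 15
Remaining = 101 - 15 = 86

86


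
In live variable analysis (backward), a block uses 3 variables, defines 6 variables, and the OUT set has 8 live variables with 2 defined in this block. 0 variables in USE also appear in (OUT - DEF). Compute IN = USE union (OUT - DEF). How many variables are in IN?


OUT - DEF: 8 - 2 = 6
|IN| = |USE| + |OUT - DEF| - |USE ∩ (OUT - DEF)| = 3 + 6 - 0 = 9

9


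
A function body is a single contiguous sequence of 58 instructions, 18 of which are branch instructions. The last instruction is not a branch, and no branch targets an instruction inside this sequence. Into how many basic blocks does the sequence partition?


With no in-sequence branch targets, the leaders are the first instruction plus the instruction after each branch.
Number of basic blocks = branches + 1
= 18 + 1 = 19

19


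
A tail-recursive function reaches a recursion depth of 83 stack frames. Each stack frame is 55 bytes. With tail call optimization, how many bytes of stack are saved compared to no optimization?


Without TCO: 83 * 55 = 4565 bytes
With TCO: reuse 1 frame = 55 bytes
Savings = 4565 - 55 = 4510

4510


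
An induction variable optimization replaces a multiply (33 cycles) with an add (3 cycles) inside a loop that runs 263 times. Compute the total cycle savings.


Per-iteration saving = 33 - 3 = 30
Total saved = 263 * 30 = 7890

7890


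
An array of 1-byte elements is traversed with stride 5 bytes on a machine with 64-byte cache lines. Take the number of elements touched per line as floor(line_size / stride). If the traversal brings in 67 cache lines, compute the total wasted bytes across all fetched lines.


Elements per line = floor(64 / 5) = 12
Bytes used per line = 12 * 1 = 12
Wasted per line = 64 - 12 = 52
Total wasted = 52 * 67 = 3484

3484


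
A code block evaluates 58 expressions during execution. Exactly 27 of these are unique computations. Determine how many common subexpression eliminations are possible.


CSE count = total expressions - unique expressions
= 58 - 27 = 31

31


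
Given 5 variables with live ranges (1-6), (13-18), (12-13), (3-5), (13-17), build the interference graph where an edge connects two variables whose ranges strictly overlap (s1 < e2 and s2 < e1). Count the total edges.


Check all pairs for overlapping intervals.
Two intervals (s1,e1) and (s2,e2) overlap if s1 < e2 and s2 < e1.
v0 (1-6) vs v1..v4: overlaps v3 -> 1
v1 (13-18) vs v2..v4: overlaps v4 -> 1
v2 (12-13) vs v3..v4: overlaps none -> 0
v3 (3-5) vs v4: overlaps none -> 0
Total overlapping pairs = 1 + 1 + 0 + 0 = 2

2


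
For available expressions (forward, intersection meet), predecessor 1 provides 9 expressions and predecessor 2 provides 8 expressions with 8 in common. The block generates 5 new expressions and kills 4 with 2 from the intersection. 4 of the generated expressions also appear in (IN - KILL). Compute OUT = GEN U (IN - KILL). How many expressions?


IN = intersection of predecessors = 8
IN - KILL = 8 - 2 = 6
|OUT| = |GEN| + |IN - KILL| - |GEN ∩ (IN - KILL)| = 5 + 6 - 4 = 7

7


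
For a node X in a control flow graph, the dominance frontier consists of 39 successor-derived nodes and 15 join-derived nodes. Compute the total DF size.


DF(X) = direct successor contributions + join point contributions
= 39 + 15 = 54

54


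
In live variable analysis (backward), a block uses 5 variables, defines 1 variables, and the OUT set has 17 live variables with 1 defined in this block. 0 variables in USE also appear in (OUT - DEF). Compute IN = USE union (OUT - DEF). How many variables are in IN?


OUT - DEF: 17 - 1 = 16
|IN| = |USE| + |OUT - DEF| - |USE ∩ (OUT - DEF)| = 5 + 16 - 0 = 21

21


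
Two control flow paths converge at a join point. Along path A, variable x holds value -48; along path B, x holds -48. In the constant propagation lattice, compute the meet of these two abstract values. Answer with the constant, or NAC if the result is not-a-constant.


Meet operation: if both paths give the same constant, result is that constant; if they differ, result is NAC (not-a-constant).
Path A: -48, Path B: -48 -> equal
Result: constant -> -48

-48


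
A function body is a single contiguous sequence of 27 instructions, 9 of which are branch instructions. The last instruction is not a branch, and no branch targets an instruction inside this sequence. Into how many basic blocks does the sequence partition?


With no in-sequence branch targets, the leaders are the first instruction plus the instruction after each branch.
Number of basic blocks = branches + 1
= 9 + 1 = 10

10


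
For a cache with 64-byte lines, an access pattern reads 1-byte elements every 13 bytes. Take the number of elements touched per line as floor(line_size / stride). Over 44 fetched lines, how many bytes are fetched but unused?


Elements per line = floor(64 / 13) = 4
Bytes used per line = 4 * 1 = 4
Wasted per line = 64 - 4 = 60
Total wasted = 60 * 44 = 2640

2640


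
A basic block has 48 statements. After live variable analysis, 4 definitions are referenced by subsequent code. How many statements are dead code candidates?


Dead code = total statements - live definitions
= 48 - 4 = 44

44


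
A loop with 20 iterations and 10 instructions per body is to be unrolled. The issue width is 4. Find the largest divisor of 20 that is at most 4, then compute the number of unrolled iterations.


Largest divisor of 20 <= 4 is 4
New iterations = 20 / 4 = 5

5


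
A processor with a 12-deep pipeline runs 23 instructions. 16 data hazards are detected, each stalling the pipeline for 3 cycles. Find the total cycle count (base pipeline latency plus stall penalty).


Base cycles = 12 + 23 - 1 = 34
Total stalls = 16 * 3 = 48
Total = 34 + 48 = 82

82


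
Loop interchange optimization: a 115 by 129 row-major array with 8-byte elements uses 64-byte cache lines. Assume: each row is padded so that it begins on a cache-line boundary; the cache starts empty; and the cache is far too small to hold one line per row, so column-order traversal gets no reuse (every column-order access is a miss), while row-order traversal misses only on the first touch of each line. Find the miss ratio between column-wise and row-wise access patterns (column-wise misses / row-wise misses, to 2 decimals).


Each row occupies 129 * 8 = 1032 bytes and starts on a line boundary, so it spans ceil(1032 / 64) = 17 cache lines.
Row-major traversal misses (one per line touched): 115 * ceil(129 * 8 / 64) = 1955
Column-major traversal misses (no reuse, every access misses): 115 * 129 = 14835
Ratio = 14835 / 1955 = 7.59

7.59


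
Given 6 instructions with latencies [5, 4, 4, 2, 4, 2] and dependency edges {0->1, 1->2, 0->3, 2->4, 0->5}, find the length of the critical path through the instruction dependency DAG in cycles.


Compute longest path through dependency graph: dist(Ik) = max over predecessors of dist + latency(Ik).
dist(I0) = latency 5 = 5
dist(I1) = dist(I0) + 4 = 5 + 4 = 9
dist(I2) = dist(I1) + 4 = 9 + 4 = 13
dist(I3) = dist(I0) + 2 = 5 + 2 = 7
dist(I4) = dist(I2) + 4 = 13 + 4 = 17
dist(I5) = dist(I0) + 2 = 5 + 2 = 7
Critical path = max dist = 17

17


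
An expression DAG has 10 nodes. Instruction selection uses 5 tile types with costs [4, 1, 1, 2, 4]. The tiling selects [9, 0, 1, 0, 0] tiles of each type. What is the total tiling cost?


Total cost = sum(count_i * cost_i)
= 9*4 + 0*1 + 1*1 + 0*2 + 0*4
= 37

37


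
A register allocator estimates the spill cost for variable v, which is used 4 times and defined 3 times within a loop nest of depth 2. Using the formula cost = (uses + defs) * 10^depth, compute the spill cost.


uses + defs = 4 + 3 = 7
10^2 = 100
Spill cost = 7 * 100 = 700

700


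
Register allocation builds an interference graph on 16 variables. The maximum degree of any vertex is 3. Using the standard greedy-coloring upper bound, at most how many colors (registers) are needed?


Greedy coloring never needs more than (max_degree + 1) colors: when coloring a vertex, at most max_degree neighbors are already colored.
Upper bound = 3 + 1 = 4

4


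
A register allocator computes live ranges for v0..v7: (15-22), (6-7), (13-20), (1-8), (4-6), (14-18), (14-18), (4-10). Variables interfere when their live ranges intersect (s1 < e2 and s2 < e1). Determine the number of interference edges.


Check all pairs for overlapping intervals.
Two intervals (s1,e1) and (s2,e2) overlap if s1 < e2 and s2 < e1.
v0 (15-22) vs v1..v7: overlaps v2, v5, v6 -> 3
v1 (6-7) vs v2..v7: overlaps v3, v7 -> 2
v2 (13-20) vs v3..v7: overlaps v5, v6 -> 2
v3 (1-8) vs v4..v7: overlaps v4, v7 -> 2
v4 (4-6) vs v5..v7: overlaps v7 -> 1
v5 (14-18) vs v6..v7: overlaps v6 -> 1
v6 (14-18) vs v7: overlaps none -> 0
Total overlapping pairs = 3 + 2 + 2 + 2 + 1 + 1 + 0 = 11

11


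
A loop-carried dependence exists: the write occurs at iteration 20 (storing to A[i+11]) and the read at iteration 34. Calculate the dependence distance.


Distance = read iteration - write iteration
= 34 - 20 = 14

14


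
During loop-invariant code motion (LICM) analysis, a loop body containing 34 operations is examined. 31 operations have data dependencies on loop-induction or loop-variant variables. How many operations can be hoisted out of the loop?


Invariant candidates = total - loop-dependent
= 34 - 31 = 3

3


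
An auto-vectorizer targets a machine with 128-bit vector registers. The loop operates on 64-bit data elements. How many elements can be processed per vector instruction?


Width = SIMD bits / data type bits
= 128 / 64 = 2

2


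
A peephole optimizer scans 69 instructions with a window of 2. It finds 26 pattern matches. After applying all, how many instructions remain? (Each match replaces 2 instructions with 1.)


Each match removes 1 instructions.
Total removed = 26 * 1 = 26
Remaining = 69 - 26 = 43

43


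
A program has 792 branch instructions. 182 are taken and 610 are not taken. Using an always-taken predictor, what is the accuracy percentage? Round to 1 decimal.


Predictor: always-taken
Correct predictions = 182
Accuracy = 182 / 792 * 100 = 23.0%

23.0


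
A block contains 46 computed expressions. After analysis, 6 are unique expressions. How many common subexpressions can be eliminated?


CSE count = total expressions - unique expressions
= 46 - 6 = 40

40


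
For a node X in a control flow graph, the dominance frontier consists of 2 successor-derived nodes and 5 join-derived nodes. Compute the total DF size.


DF(X) = direct successor contributions + join point contributions
= 2 + 5 = 7

7


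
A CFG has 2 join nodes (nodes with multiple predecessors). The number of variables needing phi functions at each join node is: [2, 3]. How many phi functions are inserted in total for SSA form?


Total phi functions = sum of phi functions at each join node
= 2 + 3 = 5

5


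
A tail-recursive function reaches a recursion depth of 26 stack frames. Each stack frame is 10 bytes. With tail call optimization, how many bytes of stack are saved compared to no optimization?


Without TCO: 26 * 10 = 260 bytes
With TCO: reuse 1 frame = 10 bytes
Savings = 260 - 10 = 250

250


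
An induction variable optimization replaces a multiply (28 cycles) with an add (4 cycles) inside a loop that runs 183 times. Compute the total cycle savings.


Per-iteration saving = 28 - 4 = 24
Total saved = 183 * 24 = 4392

4392


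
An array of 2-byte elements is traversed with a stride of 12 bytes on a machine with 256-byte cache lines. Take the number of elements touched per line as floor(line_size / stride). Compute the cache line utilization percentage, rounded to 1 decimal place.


Elements per cache line = floor(256 / 12) = 21
Bytes used = 21 * 2 = 42
Utilization = 42 / 256 * 100 = 16.4%

16.4


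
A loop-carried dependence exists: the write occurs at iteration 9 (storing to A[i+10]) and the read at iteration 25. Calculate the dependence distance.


Distance = read iteration - write iteration
= 25 - 9 = 16

16


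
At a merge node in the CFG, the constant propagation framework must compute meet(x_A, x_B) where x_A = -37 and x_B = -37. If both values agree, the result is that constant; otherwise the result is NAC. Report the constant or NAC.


Meet operation: if both paths give the same constant, result is that constant; if they differ, result is NAC (not-a-constant).
Path A: -37, Path B: -37 -> equal
Result: constant -> -37

-37


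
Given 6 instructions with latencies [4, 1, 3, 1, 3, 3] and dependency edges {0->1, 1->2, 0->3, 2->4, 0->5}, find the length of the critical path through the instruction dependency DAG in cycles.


Compute longest path through dependency graph: dist(Ik) = max over predecessors of dist + latency(Ik).
dist(I0) = latency 4 = 4
dist(I1) = dist(I0) + 1 = 4 + 1 = 5
dist(I2) = dist(I1) + 3 = 5 + 3 = 8
dist(I3) = dist(I0) + 1 = 4 + 1 = 5
dist(I4) = dist(I2) + 3 = 8 + 3 = 11
dist(I5) = dist(I0) + 3 = 4 + 3 = 7
Critical path = max dist = 11

11


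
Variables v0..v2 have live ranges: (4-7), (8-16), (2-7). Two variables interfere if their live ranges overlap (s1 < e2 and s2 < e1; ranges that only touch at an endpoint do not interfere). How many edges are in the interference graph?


Check all pairs for overlapping intervals.
Two intervals (s1,e1) and (s2,e2) overlap if s1 < e2 and s2 < e1.
v0 (4-7) vs v1..v2: overlaps v2 -> 1
v1 (8-16) vs v2: overlaps none -> 0
Total overlapping pairs = 1 + 0 = 1

1


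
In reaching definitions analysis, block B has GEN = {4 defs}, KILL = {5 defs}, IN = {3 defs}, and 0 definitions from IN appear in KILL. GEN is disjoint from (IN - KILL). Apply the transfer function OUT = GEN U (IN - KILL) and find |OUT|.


IN - KILL: 3 - 0 = 3 surviving definitions
OUT = GEN + surviving = 4 + 3 = 7

7


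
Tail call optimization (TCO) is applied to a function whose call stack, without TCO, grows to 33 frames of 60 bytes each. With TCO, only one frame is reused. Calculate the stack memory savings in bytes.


Without TCO: 33 * 60 = 1980 bytes
With TCO: reuse 1 frame = 60 bytes
Savings = 1980 - 60 = 1920

1920


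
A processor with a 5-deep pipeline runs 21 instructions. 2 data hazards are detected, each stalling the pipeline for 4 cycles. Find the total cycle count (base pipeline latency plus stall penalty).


Base cycles = 5 + 21 - 1 = 25
Total stalls = 2 * 4 = 8
Total = 25 + 8 = 33

33


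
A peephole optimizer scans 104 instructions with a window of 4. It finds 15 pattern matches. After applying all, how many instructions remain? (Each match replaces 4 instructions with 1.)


Each match removes 3 instructions.
Total removed = 15 * 3 = 45
Remaining = 104 - 45 = 59

59


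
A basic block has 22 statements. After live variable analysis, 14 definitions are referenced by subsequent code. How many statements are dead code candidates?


Dead code = total statements - live definitions
= 22 - 14 = 8

8


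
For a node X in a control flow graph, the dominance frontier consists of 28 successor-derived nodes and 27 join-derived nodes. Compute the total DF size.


DF(X) = direct successor contributions + join point contributions
= 28 + 27 = 55

55


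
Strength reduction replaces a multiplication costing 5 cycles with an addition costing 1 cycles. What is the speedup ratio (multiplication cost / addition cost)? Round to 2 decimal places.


Ratio = mult_cost / add_cost = 5 / 1 = 5.0

5.0


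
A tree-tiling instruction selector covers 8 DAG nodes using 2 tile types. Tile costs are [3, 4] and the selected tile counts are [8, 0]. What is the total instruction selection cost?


Total cost = sum(count_i * cost_i)
= 8*3 + 0*4
= 24

24


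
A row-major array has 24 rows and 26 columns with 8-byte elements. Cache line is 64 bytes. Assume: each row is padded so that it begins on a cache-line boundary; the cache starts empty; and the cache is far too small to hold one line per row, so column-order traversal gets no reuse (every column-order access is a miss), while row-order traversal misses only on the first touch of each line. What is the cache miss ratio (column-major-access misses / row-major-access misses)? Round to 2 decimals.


Each row occupies 26 * 8 = 208 bytes and starts on a line boundary, so it spans ceil(208 / 64) = 4 cache lines.
Row-major traversal misses (one per line touched): 24 * ceil(26 * 8 / 64) = 96
Column-major traversal misses (no reuse, every access misses): 24 * 26 = 624
Ratio = 624 / 96 = 6.5

6.5


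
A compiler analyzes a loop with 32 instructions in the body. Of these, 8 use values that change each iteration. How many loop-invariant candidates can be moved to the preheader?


Invariant candidates = total - loop-dependent
= 32 - 8 = 24

24


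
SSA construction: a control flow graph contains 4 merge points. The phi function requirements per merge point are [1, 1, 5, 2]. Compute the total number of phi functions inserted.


Total phi functions = sum of phi functions at each join node
= 1 + 1 + 5 + 2 = 9

9


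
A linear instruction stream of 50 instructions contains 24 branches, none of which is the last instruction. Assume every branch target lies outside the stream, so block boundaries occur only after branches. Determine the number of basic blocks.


With no in-sequence branch targets, the leaders are the first instruction plus the instruction after each branch.
Number of basic blocks = branches + 1
= 24 + 1 = 25

25


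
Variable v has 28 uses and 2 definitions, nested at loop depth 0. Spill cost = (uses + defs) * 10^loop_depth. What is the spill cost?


uses + defs = 28 + 2 = 30
10^0 = 1
Spill cost = 30 * 1 = 30

30


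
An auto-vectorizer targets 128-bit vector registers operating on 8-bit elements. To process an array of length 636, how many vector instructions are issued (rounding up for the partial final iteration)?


Width = 128 / 8 = 16 elements per vector op
Iterations = ceil(636 / 16) = 40

40


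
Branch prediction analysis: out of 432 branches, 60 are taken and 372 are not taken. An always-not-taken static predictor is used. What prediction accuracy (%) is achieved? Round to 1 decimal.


Predictor: always-not-taken
Correct predictions = 372
Accuracy = 372 / 432 * 100 = 86.1%

86.1


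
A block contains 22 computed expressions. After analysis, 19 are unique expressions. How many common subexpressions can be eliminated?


CSE count = total expressions - unique expressions
= 22 - 19 = 3

3


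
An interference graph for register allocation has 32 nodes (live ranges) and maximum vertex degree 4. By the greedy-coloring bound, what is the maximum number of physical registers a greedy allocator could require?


Greedy coloring never needs more than (max_degree + 1) colors: when coloring a vertex, at most max_degree neighbors are already colored.
Upper bound = 4 + 1 = 5

5


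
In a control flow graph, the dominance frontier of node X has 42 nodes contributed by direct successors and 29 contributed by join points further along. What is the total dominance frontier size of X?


DF(X) = direct successor contributions + join point contributions
= 42 + 29 = 71

71


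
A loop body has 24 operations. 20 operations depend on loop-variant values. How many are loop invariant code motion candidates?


Invariant candidates = total - loop-dependent
= 24 - 20 = 4

4


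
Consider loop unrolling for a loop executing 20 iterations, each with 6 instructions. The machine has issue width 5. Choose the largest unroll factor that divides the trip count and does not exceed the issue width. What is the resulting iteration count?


Largest divisor of 20 <= 5 is 5
New iterations = 20 / 5 = 4

4


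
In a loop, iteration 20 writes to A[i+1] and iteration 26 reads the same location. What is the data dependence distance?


Distance = read iteration - write iteration
= 26 - 20 = 6

6


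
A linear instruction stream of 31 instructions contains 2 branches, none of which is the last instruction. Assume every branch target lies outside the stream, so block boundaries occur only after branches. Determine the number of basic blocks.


With no in-sequence branch targets, the leaders are the first instruction plus the instruction after each branch.
Number of basic blocks = branches + 1
= 2 + 1 = 3

3


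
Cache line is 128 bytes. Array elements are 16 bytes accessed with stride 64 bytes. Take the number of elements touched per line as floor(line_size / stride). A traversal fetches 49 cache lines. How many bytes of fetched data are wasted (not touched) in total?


Elements per line = floor(128 / 64) = 2
Bytes used per line = 2 * 16 = 32
Wasted per line = 128 - 32 = 96
Total wasted = 96 * 49 = 4704

4704


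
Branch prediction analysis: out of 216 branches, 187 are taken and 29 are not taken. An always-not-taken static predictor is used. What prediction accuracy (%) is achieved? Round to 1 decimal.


Predictor: always-not-taken
Correct predictions = 29
Accuracy = 29 / 216 * 100 = 13.4%

13.4


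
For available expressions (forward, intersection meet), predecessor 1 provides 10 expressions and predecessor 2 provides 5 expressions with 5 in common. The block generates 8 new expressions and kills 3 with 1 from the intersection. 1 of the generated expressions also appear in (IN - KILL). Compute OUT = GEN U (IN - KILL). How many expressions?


IN = intersection of predecessors = 5
IN - KILL = 5 - 1 = 4
|OUT| = |GEN| + |IN - KILL| - |GEN ∩ (IN - KILL)| = 8 + 4 - 1 = 11

11


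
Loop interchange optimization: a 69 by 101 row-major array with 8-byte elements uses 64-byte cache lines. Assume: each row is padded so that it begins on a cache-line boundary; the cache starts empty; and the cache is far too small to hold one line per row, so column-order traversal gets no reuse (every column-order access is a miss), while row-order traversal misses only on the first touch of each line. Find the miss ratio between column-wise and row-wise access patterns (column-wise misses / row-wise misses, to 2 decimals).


Each row occupies 101 * 8 = 808 bytes and starts on a line boundary, so it spans ceil(808 / 64) = 13 cache lines.
Row-major traversal misses (one per line touched): 69 * ceil(101 * 8 / 64) = 897
Column-major traversal misses (no reuse, every access misses): 69 * 101 = 6969
Ratio = 6969 / 897 = 7.77

7.77


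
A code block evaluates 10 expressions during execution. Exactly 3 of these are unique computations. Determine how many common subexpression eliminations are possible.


CSE count = total expressions - unique expressions
= 10 - 3 = 7

7


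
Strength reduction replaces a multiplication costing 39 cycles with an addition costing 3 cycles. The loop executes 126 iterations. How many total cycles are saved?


Per-iteration saving = 39 - 3 = 36
Total saved = 126 * 36 = 4536

4536


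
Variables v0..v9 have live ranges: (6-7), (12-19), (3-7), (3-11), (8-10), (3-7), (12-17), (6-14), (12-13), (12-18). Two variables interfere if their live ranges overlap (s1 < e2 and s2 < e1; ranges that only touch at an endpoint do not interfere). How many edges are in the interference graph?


Check all pairs for overlapping intervals.
Two intervals (s1,e1) and (s2,e2) overlap if s1 < e2 and s2 < e1.
v0 (6-7) vs v1..v9: overlaps v2, v3, v5, v7 -> 4
v1 (12-19) vs v2..v9: overlaps v6, v7, v8, v9 -> 4
v2 (3-7) vs v3..v9: overlaps v3, v5, v7 -> 3
v3 (3-11) vs v4..v9: overlaps v4, v5, v7 -> 3
v4 (8-10) vs v5..v9: overlaps v7 -> 1
v5 (3-7) vs v6..v9: overlaps v7 -> 1
v6 (12-17) vs v7..v9: overlaps v7, v8, v9 -> 3
v7 (6-14) vs v8..v9: overlaps v8, v9 -> 2
v8 (12-13) vs v9: overlaps v9 -> 1
Total overlapping pairs = 4 + 4 + 3 + 3 + 1 + 1 + 3 + 2 + 1 = 22

22


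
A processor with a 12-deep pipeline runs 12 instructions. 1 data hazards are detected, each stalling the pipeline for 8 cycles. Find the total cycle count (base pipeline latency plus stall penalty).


Base cycles = 12 + 12 - 1 = 23
Total stalls = 1 * 8 = 8
Total = 23 + 8 = 31

31


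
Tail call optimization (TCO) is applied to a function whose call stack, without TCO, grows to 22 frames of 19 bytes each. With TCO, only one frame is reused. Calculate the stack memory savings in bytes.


Without TCO: 22 * 19 = 418 bytes
With TCO: reuse 1 frame = 19 bytes
Savings = 418 - 19 = 399

399


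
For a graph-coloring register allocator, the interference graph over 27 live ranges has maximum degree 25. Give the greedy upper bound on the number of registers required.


Greedy coloring never needs more than (max_degree + 1) colors: when coloring a vertex, at most max_degree neighbors are already colored.
Upper bound = 25 + 1 = 26

26


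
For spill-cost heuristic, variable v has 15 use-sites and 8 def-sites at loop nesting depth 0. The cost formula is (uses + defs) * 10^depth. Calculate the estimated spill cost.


uses + defs = 15 + 8 = 23
10^0 = 1
Spill cost = 23 * 1 = 23

23


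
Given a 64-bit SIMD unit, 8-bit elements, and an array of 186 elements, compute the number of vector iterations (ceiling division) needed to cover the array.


Width = 64 / 8 = 8 elements per vector op
Iterations = ceil(186 / 8) = 24

24


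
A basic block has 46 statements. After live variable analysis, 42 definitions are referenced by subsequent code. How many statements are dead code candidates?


Dead code = total statements - live definitions
= 46 - 42 = 4

4


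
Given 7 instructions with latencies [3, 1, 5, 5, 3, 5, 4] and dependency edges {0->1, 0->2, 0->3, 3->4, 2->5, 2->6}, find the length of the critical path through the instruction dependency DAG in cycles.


Compute longest path through dependency graph: dist(Ik) = max over predecessors of dist + latency(Ik).
dist(I0) = latency 3 = 3
dist(I1) = dist(I0) + 1 = 3 + 1 = 4
dist(I2) = dist(I0) + 5 = 3 + 5 = 8
dist(I3) = dist(I0) + 5 = 3 + 5 = 8
dist(I4) = dist(I3) + 3 = 8 + 3 = 11
dist(I5) = dist(I2) + 5 = 8 + 5 = 13
dist(I6) = dist(I2) + 4 = 8 + 4 = 12
Critical path = max dist = 13

13


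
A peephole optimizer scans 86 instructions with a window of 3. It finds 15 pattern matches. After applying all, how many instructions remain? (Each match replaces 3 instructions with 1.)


Each match removes 2 instructions.
Total removed = 15 * 2 = 30
Remaining = 86 - 30 = 56

56


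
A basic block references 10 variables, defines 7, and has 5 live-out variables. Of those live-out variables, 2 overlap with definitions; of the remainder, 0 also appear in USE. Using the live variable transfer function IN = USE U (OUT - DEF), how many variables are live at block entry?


OUT - DEF: 5 - 2 = 3
|IN| = |USE| + |OUT - DEF| - |USE ∩ (OUT - DEF)| = 10 + 3 - 0 = 13

13


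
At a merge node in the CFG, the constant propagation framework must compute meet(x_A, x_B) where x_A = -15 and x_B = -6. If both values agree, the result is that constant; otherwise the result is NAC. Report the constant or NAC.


Meet operation: if both paths give the same constant, result is that constant; if they differ, result is NAC (not-a-constant).
Path A: -15, Path B: -6 -> differ
Result: not-a-constant -> NAC

NAC


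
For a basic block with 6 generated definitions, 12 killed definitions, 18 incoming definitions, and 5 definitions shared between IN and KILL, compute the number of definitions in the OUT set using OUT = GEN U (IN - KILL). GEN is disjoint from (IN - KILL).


IN - KILL: 18 - 5 = 13 surviving definitions
OUT = GEN + surviving = 6 + 13 = 19

19


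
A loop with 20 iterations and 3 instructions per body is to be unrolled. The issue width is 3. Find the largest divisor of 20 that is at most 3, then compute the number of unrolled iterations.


Largest divisor of 20 <= 3 is 2
New iterations = 20 / 2 = 10

10


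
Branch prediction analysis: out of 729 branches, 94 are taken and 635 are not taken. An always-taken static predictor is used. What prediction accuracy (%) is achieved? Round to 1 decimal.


Predictor: always-taken
Correct predictions = 94
Accuracy = 94 / 729 * 100 = 12.9%

12.9


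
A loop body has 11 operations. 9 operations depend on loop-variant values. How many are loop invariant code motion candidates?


Invariant candidates = total - loop-dependent
= 11 - 9 = 2

2


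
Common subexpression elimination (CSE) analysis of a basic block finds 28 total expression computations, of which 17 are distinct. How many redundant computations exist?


CSE count = total expressions - unique expressions
= 28 - 17 = 11

11


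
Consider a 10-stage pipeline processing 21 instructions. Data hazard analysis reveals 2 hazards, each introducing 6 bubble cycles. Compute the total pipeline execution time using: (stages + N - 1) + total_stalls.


Base cycles = 10 + 21 - 1 = 30
Total stalls = 2 * 6 = 12
Total = 30 + 12 = 42

42


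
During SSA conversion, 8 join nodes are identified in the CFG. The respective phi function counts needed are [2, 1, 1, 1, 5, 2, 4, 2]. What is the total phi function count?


Total phi functions = sum of phi functions at each join node
= 2 + 1 + 1 + 1 + 5 + 2 + 4 + 2 = 18

18


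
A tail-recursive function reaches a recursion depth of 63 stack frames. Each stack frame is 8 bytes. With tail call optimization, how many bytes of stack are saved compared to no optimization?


Without TCO: 63 * 8 = 504 bytes
With TCO: reuse 1 frame = 8 bytes
Savings = 504 - 8 = 496

496


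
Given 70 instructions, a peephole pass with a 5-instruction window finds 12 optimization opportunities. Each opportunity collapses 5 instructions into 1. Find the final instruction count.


Each match removes 4 instructions.
Total removed = 12 * 4 = 48
Remaining = 70 - 48 = 22

22


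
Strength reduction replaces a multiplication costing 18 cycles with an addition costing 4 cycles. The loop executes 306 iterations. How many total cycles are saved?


Per-iteration saving = 18 - 4 = 14
Total saved = 306 * 14 = 4284

4284


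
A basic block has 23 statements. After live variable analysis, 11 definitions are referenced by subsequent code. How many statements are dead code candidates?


Dead code = total statements - live definitions
= 23 - 11 = 12

12


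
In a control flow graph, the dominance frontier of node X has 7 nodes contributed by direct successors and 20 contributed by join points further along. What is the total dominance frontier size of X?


DF(X) = direct successor contributions + join point contributions
= 7 + 20 = 27

27


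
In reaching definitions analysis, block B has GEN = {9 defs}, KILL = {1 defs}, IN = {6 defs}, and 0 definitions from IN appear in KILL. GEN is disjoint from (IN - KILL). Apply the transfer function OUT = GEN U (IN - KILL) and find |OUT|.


IN - KILL: 6 - 0 = 6 surviving definitions
OUT = GEN + surviving = 9 + 6 = 15

15


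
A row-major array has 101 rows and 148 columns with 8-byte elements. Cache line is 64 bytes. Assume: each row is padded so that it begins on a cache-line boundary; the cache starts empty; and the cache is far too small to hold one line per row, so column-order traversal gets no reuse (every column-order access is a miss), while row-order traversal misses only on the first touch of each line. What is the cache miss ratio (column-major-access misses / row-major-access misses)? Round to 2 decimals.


Each row occupies 148 * 8 = 1184 bytes and starts on a line boundary, so it spans ceil(1184 / 64) = 19 cache lines.
Row-major traversal misses (one per line touched): 101 * ceil(148 * 8 / 64) = 1919
Column-major traversal misses (no reuse, every access misses): 101 * 148 = 14948
Ratio = 14948 / 1919 = 7.79

7.79


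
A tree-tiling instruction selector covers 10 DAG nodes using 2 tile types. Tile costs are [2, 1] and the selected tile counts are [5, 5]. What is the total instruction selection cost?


Total cost = sum(count_i * cost_i)
= 5*2 + 5*1
= 15

15


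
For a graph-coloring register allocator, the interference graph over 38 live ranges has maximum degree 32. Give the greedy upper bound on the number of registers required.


Greedy coloring never needs more than (max_degree + 1) colors: when coloring a vertex, at most max_degree neighbors are already colored.
Upper bound = 32 + 1 = 33

33


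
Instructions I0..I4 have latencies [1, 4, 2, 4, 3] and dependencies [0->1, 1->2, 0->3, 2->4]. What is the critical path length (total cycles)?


Compute longest path through dependency graph: dist(Ik) = max over predecessors of dist + latency(Ik).
dist(I0) = latency 1 = 1
dist(I1) = dist(I0) + 4 = 1 + 4 = 5
dist(I2) = dist(I1) + 2 = 5 + 2 = 7
dist(I3) = dist(I0) + 4 = 1 + 4 = 5
dist(I4) = dist(I2) + 3 = 7 + 3 = 10
Critical path = max dist = 10

10


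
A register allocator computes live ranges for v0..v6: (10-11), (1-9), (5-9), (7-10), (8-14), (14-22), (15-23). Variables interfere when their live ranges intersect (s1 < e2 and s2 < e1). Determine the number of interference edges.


Check all pairs for overlapping intervals.
Two intervals (s1,e1) and (s2,e2) overlap if s1 < e2 and s2 < e1.
v0 (10-11) vs v1..v6: overlaps v4 -> 1
v1 (1-9) vs v2..v6: overlaps v2, v3, v4 -> 3
v2 (5-9) vs v3..v6: overlaps v3, v4 -> 2
v3 (7-10) vs v4..v6: overlaps v4 -> 1
v4 (8-14) vs v5..v6: overlaps none -> 0
v5 (14-22) vs v6: overlaps v6 -> 1
Total overlapping pairs = 1 + 3 + 2 + 1 + 0 + 1 = 8

8


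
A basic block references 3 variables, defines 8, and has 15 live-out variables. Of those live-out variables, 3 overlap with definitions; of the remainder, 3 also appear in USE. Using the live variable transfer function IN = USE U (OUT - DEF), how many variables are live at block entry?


OUT - DEF: 15 - 3 = 12
|IN| = |USE| + |OUT - DEF| - |USE ∩ (OUT - DEF)| = 3 + 12 - 3 = 12

12


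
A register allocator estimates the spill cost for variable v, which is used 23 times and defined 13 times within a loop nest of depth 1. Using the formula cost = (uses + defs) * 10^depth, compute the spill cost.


uses + defs = 23 + 13 = 36
10^1 = 10
Spill cost = 36 * 10 = 360

360


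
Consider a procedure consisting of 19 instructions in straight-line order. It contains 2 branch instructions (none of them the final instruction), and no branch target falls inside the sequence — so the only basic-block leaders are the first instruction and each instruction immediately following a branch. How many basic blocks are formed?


With no in-sequence branch targets, the leaders are the first instruction plus the instruction after each branch.
Number of basic blocks = branches + 1
= 2 + 1 = 3

3


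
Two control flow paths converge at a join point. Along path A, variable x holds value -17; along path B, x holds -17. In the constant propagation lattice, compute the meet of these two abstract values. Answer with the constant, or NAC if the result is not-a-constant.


Meet operation: if both paths give the same constant, result is that constant; if they differ, result is NAC (not-a-constant).
Path A: -17, Path B: -17 -> equal
Result: constant -> -17

-17


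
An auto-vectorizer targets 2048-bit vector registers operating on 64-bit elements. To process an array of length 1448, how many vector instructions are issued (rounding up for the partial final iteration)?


Width = 2048 / 64 = 32 elements per vector op
Iterations = ceil(1448 / 32) = 46

46


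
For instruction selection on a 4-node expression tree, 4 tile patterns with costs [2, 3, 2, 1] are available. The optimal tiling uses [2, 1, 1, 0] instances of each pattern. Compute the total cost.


Total cost = sum(count_i * cost_i)
= 2*2 + 1*3 + 1*2 + 0*1
= 9

9


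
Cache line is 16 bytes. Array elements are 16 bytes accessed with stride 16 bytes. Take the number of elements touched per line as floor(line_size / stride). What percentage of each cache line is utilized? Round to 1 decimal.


Elements per cache line = floor(16 / 16) = 1
Bytes used = 1 * 16 = 16
Utilization = 16 / 16 * 100 = 100.0%

100.0


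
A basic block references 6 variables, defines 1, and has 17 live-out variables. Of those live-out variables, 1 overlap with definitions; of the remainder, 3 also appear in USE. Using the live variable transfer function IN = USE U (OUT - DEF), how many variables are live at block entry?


OUT - DEF: 17 - 1 = 16
|IN| = |USE| + |OUT - DEF| - |USE ∩ (OUT - DEF)| = 6 + 16 - 3 = 19

19


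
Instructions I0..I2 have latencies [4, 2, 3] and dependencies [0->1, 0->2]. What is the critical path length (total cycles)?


Compute longest path through dependency graph: dist(Ik) = max over predecessors of dist + latency(Ik).
dist(I0) = latency 4 = 4
dist(I1) = dist(I0) + 2 = 4 + 2 = 6
dist(I2) = dist(I0) + 3 = 4 + 3 = 7
Critical path = max dist = 7

7


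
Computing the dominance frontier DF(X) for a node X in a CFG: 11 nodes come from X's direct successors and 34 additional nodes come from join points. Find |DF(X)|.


DF(X) = direct successor contributions + join point contributions
= 11 + 34 = 45

45


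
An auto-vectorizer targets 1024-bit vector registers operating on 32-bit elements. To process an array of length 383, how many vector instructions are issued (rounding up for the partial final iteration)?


Width = 1024 / 32 = 32 elements per vector op
Iterations = ceil(383 / 32) = 12

12
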